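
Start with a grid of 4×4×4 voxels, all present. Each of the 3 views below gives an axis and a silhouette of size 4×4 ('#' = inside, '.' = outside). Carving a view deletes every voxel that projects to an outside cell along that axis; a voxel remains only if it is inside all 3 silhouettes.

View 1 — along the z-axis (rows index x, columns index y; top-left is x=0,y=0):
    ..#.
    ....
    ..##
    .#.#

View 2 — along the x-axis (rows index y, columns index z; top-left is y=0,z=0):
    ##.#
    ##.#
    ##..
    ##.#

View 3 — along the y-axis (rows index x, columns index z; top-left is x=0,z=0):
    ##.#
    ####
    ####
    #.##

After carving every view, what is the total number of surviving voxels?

|visual hull| = 11

initial block: 4^3 = 64
after view 1 [z-axis, 5 of 16 cells solid] → remaining = 20
after view 2 [x-axis, 11 of 16 cells solid] → remaining = 13
after view 3 [y-axis, 14 of 16 cells solid] → remaining = 11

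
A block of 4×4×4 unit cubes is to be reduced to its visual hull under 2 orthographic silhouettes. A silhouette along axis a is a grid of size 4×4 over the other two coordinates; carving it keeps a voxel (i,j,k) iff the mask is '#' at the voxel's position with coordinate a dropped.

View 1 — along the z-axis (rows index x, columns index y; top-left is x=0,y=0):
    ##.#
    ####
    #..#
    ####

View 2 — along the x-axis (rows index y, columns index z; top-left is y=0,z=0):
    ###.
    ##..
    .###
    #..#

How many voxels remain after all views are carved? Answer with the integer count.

initial block: 4^3 = 64
[1] z-view keeps 13 columns → grid now 52
[2] x-view keeps 10 columns → grid now 32

32 voxels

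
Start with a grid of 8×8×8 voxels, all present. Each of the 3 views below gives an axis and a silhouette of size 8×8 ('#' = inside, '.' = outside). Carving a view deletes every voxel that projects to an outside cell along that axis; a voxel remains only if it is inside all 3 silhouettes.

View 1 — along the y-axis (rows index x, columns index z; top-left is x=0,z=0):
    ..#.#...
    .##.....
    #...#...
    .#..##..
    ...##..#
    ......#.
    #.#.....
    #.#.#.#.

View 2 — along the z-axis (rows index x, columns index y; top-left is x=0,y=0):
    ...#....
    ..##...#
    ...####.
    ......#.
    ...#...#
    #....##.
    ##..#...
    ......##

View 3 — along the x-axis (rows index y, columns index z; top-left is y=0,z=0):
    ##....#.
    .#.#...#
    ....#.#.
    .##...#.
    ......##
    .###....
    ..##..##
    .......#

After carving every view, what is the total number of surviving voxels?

full grid |V| = 512
carve view 1 (along y, XZ-mask fill 19/64): 152 voxels remain
carve view 2 (along z, XY-mask fill 19/64): 42 voxels remain
carve view 3 (along x, YZ-mask fill 21/64): 9 voxels remain

|visual hull| = 9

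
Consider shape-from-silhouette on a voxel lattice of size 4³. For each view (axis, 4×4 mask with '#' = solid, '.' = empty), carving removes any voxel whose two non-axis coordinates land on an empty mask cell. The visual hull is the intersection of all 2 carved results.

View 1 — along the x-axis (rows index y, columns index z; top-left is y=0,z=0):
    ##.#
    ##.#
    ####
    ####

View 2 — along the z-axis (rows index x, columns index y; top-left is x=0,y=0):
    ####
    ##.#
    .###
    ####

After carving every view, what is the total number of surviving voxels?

voxel count = 49

initial block: 4^3 = 64
  1. axis=0 (YZ plane), |mask|=14  ⇒  voxels=56
  2. axis=2 (XY plane), |mask|=14  ⇒  voxels=49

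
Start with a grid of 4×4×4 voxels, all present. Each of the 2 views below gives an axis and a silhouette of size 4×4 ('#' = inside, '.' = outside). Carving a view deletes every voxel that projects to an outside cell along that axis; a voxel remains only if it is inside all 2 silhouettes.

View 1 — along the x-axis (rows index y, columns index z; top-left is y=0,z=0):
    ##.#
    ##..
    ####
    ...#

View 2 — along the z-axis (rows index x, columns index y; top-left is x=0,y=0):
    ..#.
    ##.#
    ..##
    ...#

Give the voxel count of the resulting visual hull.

voxel count = 16

start: 4×4×4 = 64 voxels
  1. axis=0 (YZ plane), |mask|=10  ⇒  voxels=40
  2. axis=2 (XY plane), |mask|=7  ⇒  voxels=16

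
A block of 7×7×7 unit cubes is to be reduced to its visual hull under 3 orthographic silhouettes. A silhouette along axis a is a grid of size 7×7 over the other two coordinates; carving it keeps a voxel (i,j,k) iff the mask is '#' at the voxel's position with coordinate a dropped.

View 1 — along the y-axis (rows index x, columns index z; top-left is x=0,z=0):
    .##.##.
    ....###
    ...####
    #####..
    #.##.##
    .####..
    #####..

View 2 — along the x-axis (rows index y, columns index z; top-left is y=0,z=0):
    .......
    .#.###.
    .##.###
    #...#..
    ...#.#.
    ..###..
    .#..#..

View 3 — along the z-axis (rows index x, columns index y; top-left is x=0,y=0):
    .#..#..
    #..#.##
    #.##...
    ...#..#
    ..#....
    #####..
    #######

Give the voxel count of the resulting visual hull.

remaining voxels: 40

initial block: 7^3 = 343
step 1: project along y, AND mask (30/49) → |grid| = 210
step 2: project along x, AND mask (18/49) → |grid| = 85
step 3: project along z, AND mask (24/49) → |grid| = 40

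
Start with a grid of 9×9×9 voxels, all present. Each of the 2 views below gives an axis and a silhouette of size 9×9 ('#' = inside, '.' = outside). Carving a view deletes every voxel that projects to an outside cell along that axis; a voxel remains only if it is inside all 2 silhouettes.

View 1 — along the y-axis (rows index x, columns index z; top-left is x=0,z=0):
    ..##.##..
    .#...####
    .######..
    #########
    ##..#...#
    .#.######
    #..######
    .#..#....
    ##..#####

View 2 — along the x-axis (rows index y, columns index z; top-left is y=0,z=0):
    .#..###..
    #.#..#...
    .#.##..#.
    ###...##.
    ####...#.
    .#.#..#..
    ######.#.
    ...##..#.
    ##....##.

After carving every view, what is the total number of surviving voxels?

start: 9×9×9 = 729 voxels
step 1: project along y, AND mask (51/81) → |grid| = 459
step 2: project along x, AND mask (38/81) → |grid| = 213

|visual hull| = 213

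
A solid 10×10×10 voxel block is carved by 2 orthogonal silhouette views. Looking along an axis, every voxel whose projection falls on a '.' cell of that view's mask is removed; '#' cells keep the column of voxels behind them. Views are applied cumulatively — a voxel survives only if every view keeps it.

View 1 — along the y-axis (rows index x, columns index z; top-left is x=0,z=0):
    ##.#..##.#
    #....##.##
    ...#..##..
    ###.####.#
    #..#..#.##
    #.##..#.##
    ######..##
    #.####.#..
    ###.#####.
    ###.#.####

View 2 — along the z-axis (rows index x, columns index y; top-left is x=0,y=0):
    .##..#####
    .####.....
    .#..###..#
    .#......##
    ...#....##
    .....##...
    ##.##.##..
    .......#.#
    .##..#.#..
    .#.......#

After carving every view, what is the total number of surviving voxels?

voxel count = 236

full grid |V| = 1000
[1] y-view keeps 63 columns → grid now 630
[2] z-view keeps 38 columns → grid now 236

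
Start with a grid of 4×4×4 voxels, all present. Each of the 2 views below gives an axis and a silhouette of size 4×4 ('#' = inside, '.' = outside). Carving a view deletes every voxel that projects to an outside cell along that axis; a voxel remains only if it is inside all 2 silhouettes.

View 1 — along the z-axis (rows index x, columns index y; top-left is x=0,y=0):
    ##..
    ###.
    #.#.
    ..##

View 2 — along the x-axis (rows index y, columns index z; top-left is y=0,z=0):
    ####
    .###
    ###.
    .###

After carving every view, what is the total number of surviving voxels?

voxel count = 30

start: 4×4×4 = 64 voxels
  1. axis=2 (XY plane), |mask|=9  ⇒  voxels=36
  2. axis=0 (YZ plane), |mask|=13  ⇒  voxels=30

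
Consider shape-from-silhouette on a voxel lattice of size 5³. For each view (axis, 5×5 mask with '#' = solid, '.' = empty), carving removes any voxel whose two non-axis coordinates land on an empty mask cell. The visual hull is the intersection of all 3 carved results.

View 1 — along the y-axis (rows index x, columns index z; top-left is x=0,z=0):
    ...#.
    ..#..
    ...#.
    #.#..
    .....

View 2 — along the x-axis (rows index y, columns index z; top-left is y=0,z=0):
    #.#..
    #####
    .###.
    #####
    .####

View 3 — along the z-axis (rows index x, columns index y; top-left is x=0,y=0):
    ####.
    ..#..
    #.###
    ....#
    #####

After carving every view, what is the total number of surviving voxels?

remaining voxels: 8

before carving: 125 voxels (5×5×5)
[1] y-view keeps 5 columns → grid now 25
[2] x-view keeps 19 columns → grid now 21
[3] z-view keeps 15 columns → grid now 8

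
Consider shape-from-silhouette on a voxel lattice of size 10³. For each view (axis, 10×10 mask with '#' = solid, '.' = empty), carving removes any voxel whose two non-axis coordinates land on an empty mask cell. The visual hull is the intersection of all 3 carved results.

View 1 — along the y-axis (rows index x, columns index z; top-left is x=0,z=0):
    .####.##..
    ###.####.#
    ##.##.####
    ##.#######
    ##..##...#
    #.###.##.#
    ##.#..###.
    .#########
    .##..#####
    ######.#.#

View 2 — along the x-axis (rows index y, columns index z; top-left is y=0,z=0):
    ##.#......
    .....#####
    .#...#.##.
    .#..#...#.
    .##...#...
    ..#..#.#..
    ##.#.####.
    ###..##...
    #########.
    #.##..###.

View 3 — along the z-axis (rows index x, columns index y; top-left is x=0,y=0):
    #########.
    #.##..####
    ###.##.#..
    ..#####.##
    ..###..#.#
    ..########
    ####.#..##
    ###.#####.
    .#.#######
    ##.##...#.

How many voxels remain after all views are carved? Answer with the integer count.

241 voxels

initial block: 10^3 = 1000
[1] y-view keeps 73 columns → grid now 730
[2] x-view keeps 48 columns → grid now 348
[3] z-view keeps 70 columns → grid now 241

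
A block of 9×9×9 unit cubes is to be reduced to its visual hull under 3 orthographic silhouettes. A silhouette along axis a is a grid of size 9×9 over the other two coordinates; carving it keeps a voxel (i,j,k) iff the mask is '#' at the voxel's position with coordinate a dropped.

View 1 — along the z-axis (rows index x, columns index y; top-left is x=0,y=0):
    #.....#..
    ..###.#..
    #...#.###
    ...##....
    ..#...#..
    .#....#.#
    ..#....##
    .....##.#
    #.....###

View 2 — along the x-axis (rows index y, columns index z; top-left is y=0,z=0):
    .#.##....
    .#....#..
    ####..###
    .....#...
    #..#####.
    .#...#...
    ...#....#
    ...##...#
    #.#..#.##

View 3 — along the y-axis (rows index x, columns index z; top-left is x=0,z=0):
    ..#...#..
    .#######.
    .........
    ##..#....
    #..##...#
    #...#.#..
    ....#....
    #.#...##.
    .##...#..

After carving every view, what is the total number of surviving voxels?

start: 9×9×9 = 729 voxels
step 1: project along z, AND mask (28/81) → |grid| = 252
step 2: project along x, AND mask (31/81) → |grid| = 102
step 3: project along y, AND mask (27/81) → |grid| = 27

voxel count = 27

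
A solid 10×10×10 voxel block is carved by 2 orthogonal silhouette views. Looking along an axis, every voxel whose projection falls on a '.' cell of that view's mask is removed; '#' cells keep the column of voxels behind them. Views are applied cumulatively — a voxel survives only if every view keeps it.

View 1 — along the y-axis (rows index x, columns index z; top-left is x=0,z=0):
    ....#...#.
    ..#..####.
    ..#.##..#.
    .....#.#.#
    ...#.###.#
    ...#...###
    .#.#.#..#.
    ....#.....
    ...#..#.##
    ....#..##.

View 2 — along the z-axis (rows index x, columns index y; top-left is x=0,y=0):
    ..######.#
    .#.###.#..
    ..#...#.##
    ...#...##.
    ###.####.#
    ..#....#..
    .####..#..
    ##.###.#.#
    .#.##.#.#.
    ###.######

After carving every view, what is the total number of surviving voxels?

remaining voxels: 186

before carving: 1000 voxels (10×10×10)
  1. axis=1 (XZ plane), |mask|=35  ⇒  voxels=350
  2. axis=2 (XY plane), |mask|=55  ⇒  voxels=186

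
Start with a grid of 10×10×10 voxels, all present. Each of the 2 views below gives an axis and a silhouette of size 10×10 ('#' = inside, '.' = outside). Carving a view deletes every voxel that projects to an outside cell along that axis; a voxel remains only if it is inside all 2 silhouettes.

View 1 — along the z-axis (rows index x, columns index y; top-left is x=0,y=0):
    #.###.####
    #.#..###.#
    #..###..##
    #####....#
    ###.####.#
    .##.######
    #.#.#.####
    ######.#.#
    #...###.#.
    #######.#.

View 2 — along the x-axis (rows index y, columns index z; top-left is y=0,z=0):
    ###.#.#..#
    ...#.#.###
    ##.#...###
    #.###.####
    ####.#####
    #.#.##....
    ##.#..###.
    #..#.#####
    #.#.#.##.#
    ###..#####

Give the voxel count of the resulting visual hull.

start: 10×10×10 = 1000 voxels
after view 1 [z-axis, 70 of 100 cells solid] → remaining = 700
after view 2 [x-axis, 65 of 100 cells solid] → remaining = 460

460 voxels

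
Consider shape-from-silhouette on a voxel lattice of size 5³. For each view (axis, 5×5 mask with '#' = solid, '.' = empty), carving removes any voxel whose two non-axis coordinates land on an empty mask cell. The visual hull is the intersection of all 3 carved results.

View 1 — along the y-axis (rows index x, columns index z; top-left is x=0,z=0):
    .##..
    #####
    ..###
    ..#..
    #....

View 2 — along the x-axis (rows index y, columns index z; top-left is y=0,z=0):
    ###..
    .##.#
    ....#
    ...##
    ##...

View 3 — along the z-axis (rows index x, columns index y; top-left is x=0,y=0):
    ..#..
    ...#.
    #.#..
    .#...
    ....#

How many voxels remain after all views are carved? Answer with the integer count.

|visual hull| = 6

full grid |V| = 125
after view 1 [y-axis, 12 of 25 cells solid] → remaining = 60
after view 2 [x-axis, 11 of 25 cells solid] → remaining = 26
after view 3 [z-axis, 6 of 25 cells solid] → remaining = 6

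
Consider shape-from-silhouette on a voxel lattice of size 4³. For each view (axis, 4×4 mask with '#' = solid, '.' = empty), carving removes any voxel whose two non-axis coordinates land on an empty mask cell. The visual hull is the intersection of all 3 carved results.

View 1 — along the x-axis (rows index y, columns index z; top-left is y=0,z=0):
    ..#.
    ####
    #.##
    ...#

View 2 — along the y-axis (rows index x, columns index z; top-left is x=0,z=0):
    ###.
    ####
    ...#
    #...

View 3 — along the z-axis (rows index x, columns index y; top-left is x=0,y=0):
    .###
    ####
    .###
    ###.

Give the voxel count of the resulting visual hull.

voxel count = 19

initial block: 4^3 = 64
step 1: project along x, AND mask (9/16) → |grid| = 36
step 2: project along y, AND mask (9/16) → |grid| = 20
step 3: project along z, AND mask (13/16) → |grid| = 19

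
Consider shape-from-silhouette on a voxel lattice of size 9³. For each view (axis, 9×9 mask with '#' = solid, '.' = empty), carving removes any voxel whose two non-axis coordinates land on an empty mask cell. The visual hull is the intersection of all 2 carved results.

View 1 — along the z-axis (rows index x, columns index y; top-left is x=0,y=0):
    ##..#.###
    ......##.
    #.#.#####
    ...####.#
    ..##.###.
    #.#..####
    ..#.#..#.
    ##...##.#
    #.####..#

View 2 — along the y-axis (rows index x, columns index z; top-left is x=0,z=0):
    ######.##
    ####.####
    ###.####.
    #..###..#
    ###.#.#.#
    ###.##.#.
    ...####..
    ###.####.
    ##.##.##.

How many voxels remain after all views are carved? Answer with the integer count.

voxel count = 287

full grid |V| = 729
carve view 1 (along z, XY-mask fill 45/81): 405 voxels remain
carve view 2 (along y, XZ-mask fill 57/81): 287 voxels remain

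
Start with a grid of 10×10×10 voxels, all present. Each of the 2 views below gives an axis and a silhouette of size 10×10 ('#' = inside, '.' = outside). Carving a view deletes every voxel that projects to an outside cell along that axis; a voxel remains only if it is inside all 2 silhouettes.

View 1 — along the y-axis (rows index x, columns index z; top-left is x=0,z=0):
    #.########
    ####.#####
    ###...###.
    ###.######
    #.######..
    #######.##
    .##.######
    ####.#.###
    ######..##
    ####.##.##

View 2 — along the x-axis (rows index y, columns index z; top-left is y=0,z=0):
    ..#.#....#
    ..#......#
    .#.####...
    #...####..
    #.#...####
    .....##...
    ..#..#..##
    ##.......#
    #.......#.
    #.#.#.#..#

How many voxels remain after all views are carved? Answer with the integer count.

307 voxels

full grid |V| = 1000
carve view 1 (along y, XZ-mask fill 81/100): 810 voxels remain
carve view 2 (along x, YZ-mask fill 37/100): 307 voxels remain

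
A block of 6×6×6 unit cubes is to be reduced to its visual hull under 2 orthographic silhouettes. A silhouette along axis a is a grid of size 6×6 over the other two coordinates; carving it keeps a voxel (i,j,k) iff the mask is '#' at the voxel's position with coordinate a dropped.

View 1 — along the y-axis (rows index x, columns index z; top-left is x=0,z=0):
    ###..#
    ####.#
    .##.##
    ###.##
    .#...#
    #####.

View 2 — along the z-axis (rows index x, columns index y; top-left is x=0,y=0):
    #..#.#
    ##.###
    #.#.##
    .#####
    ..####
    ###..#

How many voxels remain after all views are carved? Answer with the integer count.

initial block: 6^3 = 216
after view 1 [y-axis, 25 of 36 cells solid] → remaining = 150
after view 2 [z-axis, 25 of 36 cells solid] → remaining = 106

|visual hull| = 106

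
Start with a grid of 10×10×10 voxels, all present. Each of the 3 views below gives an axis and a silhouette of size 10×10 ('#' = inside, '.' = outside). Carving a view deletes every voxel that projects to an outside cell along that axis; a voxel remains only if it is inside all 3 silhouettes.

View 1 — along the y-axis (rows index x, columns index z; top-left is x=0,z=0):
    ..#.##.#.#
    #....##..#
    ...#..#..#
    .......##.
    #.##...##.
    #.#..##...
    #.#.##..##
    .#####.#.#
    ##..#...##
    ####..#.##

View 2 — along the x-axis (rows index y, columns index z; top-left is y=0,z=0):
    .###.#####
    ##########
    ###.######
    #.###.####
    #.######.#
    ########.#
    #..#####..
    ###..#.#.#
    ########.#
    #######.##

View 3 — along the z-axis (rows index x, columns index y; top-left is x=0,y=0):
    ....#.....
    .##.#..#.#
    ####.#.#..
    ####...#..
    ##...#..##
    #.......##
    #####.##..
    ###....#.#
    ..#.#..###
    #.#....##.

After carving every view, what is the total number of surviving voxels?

start: 10×10×10 = 1000 voxels
  1. axis=1 (XZ plane), |mask|=48  ⇒  voxels=480
  2. axis=0 (YZ plane), |mask|=82  ⇒  voxels=398
  3. axis=2 (XY plane), |mask|=46  ⇒  voxels=185

remaining voxels: 185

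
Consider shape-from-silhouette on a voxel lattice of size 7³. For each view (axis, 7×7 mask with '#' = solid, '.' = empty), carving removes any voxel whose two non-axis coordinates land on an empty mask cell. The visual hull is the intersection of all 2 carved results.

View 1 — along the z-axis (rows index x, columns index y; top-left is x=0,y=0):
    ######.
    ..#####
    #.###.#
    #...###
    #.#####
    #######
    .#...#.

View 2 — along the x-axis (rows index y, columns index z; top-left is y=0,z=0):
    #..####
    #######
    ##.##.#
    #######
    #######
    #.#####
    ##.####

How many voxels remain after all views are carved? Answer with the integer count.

voxel count = 214

start: 7×7×7 = 343 voxels
V1 z: intersect with XY mask (35 set) -- 245 left
V2 x: intersect with YZ mask (43 set) -- 214 left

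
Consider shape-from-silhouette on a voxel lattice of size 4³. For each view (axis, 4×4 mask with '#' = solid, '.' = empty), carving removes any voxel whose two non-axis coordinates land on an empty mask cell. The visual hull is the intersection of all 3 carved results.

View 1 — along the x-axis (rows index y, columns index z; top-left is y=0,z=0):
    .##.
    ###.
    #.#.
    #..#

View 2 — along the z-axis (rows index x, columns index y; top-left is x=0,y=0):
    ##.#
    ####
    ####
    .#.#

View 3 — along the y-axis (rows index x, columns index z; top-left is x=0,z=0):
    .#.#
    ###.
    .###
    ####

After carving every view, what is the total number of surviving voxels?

full grid |V| = 64
step 1: project along x, AND mask (9/16) → |grid| = 36
step 2: project along z, AND mask (13/16) → |grid| = 30
step 3: project along y, AND mask (12/16) → |grid| = 22

|visual hull| = 22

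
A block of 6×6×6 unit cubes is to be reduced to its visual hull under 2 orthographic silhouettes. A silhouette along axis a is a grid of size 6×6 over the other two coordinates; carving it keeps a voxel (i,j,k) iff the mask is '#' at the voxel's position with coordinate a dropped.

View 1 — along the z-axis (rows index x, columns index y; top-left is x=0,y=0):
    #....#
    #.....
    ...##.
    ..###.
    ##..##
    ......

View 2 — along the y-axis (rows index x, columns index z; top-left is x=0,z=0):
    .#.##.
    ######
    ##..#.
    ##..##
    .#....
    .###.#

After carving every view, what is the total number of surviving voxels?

start: 6×6×6 = 216 voxels
carve view 1 (along z, XY-mask fill 12/36): 72 voxels remain
carve view 2 (along y, XZ-mask fill 21/36): 34 voxels remain

voxel count = 34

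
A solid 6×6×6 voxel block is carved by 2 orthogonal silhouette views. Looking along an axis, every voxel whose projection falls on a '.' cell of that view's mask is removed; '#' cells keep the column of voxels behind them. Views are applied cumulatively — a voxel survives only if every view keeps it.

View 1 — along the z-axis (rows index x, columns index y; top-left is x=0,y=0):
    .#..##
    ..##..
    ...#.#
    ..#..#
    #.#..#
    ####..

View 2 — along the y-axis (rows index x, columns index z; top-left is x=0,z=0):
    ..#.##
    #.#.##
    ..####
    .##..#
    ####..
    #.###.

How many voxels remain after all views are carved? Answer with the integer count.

before carving: 216 voxels (6×6×6)
  1. axis=2 (XY plane), |mask|=16  ⇒  voxels=96
  2. axis=1 (XZ plane), |mask|=22  ⇒  voxels=59

|visual hull| = 59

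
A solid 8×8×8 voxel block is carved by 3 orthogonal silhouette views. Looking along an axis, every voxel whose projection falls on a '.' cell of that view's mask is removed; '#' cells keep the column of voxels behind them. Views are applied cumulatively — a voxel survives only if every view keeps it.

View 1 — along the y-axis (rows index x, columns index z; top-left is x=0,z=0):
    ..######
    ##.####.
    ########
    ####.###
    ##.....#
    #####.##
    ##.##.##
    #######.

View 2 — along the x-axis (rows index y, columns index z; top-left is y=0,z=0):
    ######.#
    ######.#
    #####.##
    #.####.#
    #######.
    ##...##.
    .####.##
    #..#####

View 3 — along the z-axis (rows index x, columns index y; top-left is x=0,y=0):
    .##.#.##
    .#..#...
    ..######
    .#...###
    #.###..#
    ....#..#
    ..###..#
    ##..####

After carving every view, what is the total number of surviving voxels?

full grid |V| = 512
[1] y-view keeps 50 columns → grid now 400
[2] x-view keeps 50 columns → grid now 313
[3] z-view keeps 34 columns → grid now 168

remaining voxels: 168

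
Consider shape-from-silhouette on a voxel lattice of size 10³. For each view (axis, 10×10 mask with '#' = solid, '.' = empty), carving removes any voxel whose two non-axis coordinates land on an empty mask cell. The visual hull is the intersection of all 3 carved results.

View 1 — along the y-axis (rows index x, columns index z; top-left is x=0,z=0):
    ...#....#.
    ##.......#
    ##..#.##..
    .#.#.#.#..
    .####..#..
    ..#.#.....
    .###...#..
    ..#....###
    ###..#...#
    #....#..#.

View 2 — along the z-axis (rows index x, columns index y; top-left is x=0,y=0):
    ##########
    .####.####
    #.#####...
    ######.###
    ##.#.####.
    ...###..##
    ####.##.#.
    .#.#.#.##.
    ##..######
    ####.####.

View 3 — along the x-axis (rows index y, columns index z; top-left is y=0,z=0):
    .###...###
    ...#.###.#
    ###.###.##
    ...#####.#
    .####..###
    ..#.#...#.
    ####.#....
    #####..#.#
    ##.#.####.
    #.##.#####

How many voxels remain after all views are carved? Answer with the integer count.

remaining voxels: 162

full grid |V| = 1000
after view 1 [y-axis, 37 of 100 cells solid] → remaining = 370
after view 2 [z-axis, 73 of 100 cells solid] → remaining = 267
after view 3 [x-axis, 62 of 100 cells solid] → remaining = 162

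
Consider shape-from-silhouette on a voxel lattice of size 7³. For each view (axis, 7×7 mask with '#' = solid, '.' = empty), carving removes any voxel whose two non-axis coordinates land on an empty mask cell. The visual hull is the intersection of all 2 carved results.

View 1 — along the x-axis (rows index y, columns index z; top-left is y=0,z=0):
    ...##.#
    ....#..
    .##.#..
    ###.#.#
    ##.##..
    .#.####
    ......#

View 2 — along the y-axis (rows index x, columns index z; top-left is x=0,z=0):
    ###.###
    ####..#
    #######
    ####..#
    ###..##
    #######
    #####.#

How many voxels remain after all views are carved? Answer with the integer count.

initial block: 7^3 = 343
carve view 1 (along x, YZ-mask fill 22/49): 154 voxels remain
carve view 2 (along y, XZ-mask fill 41/49): 127 voxels remain

127 voxels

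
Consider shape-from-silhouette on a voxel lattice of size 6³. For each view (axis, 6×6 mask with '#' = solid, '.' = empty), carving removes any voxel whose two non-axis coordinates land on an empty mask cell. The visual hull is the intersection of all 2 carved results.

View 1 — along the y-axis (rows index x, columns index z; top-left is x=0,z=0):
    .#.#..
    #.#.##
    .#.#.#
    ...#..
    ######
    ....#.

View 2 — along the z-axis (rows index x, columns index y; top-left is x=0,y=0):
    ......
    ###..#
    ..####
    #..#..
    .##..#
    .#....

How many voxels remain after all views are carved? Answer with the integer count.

start: 6×6×6 = 216 voxels
carve view 1 (along y, XZ-mask fill 17/36): 102 voxels remain
carve view 2 (along z, XY-mask fill 14/36): 49 voxels remain

remaining voxels: 49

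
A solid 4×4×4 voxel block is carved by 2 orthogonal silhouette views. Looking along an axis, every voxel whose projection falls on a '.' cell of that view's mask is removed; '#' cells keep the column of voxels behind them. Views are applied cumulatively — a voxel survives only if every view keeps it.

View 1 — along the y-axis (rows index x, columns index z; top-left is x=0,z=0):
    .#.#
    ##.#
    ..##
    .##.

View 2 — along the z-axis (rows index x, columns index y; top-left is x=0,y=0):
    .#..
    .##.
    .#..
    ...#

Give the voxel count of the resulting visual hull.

before carving: 64 voxels (4×4×4)
V1 y: intersect with XZ mask (9 set) -- 36 left
V2 z: intersect with XY mask (5 set) -- 12 left

voxel count = 12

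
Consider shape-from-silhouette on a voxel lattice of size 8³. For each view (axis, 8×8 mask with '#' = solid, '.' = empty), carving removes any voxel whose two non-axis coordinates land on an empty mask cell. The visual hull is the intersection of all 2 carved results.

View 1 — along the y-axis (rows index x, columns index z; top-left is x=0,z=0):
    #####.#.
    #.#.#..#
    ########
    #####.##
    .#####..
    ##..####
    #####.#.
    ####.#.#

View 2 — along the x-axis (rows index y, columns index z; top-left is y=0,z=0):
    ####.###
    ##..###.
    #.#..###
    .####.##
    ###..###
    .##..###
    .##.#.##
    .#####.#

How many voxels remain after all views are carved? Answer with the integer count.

voxel count = 266

start: 8×8×8 = 512 voxels
carve view 1 (along y, XZ-mask fill 48/64): 384 voxels remain
carve view 2 (along x, YZ-mask fill 45/64): 266 voxels remain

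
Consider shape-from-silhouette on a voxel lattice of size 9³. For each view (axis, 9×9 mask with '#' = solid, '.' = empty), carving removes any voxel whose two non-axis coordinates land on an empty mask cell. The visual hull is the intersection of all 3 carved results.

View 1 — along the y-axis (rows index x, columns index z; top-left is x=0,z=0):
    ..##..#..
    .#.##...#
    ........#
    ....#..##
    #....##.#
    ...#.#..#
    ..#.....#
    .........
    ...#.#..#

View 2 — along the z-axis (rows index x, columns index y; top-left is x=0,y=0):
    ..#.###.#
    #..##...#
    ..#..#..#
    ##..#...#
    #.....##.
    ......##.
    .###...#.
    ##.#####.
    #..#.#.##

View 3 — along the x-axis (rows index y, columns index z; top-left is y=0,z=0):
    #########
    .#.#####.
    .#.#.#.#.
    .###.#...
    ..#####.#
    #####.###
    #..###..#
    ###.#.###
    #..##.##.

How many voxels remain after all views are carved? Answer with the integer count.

before carving: 729 voxels (9×9×9)
[1] y-view keeps 23 columns → grid now 207
[2] z-view keeps 37 columns → grid now 87
[3] x-view keeps 54 columns → grid now 57

57 voxels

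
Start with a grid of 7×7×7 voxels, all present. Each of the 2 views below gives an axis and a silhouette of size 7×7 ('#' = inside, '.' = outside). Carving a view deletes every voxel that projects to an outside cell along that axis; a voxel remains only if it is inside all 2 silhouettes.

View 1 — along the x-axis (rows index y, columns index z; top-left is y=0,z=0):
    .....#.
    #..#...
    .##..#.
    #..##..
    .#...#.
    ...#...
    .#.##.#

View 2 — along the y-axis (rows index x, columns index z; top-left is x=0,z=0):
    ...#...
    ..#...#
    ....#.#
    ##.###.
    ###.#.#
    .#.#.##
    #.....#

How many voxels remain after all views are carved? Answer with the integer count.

46 voxels

start: 7×7×7 = 343 voxels
step 1: project along x, AND mask (16/49) → |grid| = 112
step 2: project along y, AND mask (21/49) → |grid| = 46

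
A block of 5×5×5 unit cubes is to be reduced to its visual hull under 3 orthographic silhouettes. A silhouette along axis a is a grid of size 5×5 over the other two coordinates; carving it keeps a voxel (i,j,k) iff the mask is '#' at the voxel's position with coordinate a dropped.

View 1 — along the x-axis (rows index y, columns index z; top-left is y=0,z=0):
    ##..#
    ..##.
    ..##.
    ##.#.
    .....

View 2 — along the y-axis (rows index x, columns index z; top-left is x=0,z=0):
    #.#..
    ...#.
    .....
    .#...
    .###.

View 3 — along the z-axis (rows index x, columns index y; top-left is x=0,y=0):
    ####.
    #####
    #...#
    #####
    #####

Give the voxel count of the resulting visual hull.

16 voxels

initial block: 5^3 = 125
after view 1 [x-axis, 10 of 25 cells solid] → remaining = 50
after view 2 [y-axis, 7 of 25 cells solid] → remaining = 16
after view 3 [z-axis, 21 of 25 cells solid] → remaining = 16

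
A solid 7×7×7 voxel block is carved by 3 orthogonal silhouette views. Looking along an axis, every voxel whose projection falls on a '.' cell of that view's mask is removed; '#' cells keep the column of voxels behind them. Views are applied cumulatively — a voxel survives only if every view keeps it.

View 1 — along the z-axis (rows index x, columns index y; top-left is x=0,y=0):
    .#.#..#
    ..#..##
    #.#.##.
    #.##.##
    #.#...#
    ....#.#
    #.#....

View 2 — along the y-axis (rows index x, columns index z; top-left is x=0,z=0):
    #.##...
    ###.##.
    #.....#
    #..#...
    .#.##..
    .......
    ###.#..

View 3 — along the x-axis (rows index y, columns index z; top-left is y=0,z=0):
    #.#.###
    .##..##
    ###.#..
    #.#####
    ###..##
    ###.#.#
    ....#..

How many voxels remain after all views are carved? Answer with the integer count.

initial block: 7^3 = 343
V1 z: intersect with XY mask (22 set) -- 154 left
V2 y: intersect with XZ mask (19 set) -- 59 left
V3 x: intersect with YZ mask (30 set) -- 36 left

remaining voxels: 36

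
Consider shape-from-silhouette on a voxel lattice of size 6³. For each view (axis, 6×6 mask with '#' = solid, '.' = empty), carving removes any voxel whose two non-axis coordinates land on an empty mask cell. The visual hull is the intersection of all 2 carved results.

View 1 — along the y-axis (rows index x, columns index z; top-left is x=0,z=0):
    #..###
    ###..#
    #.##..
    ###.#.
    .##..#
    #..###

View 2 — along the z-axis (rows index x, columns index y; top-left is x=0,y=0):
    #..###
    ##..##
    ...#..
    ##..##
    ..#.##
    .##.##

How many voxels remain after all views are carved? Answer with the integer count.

|visual hull| = 76

before carving: 216 voxels (6×6×6)
[1] y-view keeps 22 columns → grid now 132
[2] z-view keeps 20 columns → grid now 76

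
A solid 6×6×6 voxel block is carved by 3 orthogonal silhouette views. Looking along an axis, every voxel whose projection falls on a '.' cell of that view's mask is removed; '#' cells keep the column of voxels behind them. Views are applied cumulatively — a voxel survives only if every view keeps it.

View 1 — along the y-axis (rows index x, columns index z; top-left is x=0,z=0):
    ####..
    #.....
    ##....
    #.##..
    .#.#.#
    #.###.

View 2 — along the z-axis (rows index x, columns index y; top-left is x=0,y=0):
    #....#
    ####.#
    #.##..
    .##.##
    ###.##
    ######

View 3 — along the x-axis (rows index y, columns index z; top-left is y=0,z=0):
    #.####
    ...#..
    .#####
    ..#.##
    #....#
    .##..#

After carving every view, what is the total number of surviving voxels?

full grid |V| = 216
carve view 1 (along y, XZ-mask fill 17/36): 102 voxels remain
carve view 2 (along z, XY-mask fill 25/36): 70 voxels remain
carve view 3 (along x, YZ-mask fill 19/36): 34 voxels remain

remaining voxels: 34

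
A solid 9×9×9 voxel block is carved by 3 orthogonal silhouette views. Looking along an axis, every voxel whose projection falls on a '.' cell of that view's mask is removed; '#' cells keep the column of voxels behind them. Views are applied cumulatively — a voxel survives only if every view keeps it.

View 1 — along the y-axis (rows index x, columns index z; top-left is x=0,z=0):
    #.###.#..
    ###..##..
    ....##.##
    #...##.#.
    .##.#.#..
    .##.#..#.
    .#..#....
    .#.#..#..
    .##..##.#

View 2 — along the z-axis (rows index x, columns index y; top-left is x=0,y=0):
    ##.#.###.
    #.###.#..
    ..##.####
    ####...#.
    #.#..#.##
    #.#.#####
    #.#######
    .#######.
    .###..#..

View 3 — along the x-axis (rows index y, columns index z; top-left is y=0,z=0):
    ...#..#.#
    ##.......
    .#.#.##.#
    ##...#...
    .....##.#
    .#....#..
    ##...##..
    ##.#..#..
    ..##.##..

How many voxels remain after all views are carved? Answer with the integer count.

before carving: 729 voxels (9×9×9)
  1. axis=1 (XZ plane), |mask|=36  ⇒  voxels=324
  2. axis=2 (XY plane), |mask|=53  ⇒  voxels=204
  3. axis=0 (YZ plane), |mask|=30  ⇒  voxels=75

voxel count = 75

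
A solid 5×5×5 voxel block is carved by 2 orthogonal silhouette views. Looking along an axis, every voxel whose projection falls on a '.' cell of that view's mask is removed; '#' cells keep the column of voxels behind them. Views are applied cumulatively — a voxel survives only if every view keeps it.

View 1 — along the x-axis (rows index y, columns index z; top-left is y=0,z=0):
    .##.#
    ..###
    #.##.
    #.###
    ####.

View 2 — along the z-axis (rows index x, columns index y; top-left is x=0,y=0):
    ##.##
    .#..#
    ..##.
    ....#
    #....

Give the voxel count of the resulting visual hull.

|visual hull| = 35

full grid |V| = 125
carve view 1 (along x, YZ-mask fill 17/25): 85 voxels remain
carve view 2 (along z, XY-mask fill 10/25): 35 voxels remain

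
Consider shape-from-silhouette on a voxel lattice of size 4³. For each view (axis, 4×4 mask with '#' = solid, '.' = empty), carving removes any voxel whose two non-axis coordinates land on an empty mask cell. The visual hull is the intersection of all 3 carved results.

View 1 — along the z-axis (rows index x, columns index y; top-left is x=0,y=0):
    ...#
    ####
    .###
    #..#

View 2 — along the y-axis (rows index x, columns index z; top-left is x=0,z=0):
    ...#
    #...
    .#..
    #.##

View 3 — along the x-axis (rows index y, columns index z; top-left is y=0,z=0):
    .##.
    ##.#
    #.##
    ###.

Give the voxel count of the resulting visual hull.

before carving: 64 voxels (4×4×4)
carve view 1 (along z, XY-mask fill 10/16): 40 voxels remain
carve view 2 (along y, XZ-mask fill 6/16): 14 voxels remain
carve view 3 (along x, YZ-mask fill 11/16): 8 voxels remain

remaining voxels: 8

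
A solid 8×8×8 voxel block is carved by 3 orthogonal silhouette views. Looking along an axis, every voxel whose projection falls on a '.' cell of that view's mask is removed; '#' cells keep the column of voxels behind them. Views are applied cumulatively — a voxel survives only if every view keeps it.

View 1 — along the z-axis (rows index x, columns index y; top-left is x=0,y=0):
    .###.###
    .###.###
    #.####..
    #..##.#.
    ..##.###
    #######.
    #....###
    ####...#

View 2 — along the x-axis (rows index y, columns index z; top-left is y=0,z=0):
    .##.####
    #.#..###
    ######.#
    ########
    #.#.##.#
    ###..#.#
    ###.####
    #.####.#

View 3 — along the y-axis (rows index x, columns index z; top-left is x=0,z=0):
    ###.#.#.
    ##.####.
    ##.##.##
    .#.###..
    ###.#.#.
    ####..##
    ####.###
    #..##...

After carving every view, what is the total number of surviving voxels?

start: 8×8×8 = 512 voxels
V1 z: intersect with XY mask (42 set) -- 336 left
V2 x: intersect with YZ mask (49 set) -- 265 left
V3 y: intersect with XZ mask (42 set) -- 165 left

remaining voxels: 165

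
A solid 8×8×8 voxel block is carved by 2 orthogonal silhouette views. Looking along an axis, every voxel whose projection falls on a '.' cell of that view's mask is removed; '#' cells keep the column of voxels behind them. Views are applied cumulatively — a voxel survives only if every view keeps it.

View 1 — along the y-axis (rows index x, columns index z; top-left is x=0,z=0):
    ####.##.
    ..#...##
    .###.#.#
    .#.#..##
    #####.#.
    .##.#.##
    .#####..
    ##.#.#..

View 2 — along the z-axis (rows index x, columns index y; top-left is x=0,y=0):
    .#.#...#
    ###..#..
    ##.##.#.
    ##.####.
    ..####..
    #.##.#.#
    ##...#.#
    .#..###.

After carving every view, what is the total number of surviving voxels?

remaining voxels: 164

before carving: 512 voxels (8×8×8)
after view 1 [y-axis, 38 of 64 cells solid] → remaining = 304
after view 2 [z-axis, 35 of 64 cells solid] → remaining = 164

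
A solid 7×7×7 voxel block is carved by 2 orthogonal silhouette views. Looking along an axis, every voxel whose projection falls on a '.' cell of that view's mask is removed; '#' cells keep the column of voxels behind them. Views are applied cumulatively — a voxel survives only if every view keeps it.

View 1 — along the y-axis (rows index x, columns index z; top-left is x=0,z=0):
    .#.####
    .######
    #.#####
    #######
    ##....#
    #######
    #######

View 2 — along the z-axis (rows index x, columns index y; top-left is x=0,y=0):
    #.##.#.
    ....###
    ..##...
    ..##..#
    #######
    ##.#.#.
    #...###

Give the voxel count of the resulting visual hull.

start: 7×7×7 = 343 voxels
step 1: project along y, AND mask (41/49) → |grid| = 287
step 2: project along z, AND mask (27/49) → |grid| = 148

remaining voxels: 148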